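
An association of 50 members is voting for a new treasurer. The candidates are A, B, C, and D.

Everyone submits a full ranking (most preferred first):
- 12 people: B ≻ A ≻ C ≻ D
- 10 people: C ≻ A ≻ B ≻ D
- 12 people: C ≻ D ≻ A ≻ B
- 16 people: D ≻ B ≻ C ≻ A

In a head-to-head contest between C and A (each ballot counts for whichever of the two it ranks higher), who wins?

C

C is ranked above A on 38 ballots; A above C on 12.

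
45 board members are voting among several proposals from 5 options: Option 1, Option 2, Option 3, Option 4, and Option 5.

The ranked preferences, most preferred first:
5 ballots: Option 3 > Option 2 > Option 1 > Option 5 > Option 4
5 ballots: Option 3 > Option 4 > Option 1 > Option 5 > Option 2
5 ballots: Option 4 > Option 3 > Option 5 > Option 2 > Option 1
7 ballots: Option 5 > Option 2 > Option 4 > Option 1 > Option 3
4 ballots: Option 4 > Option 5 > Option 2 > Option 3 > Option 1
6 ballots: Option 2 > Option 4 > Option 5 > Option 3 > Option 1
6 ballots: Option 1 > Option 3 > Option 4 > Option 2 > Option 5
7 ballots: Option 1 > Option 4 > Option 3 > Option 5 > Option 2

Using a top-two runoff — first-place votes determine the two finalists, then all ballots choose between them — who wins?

Round 1 first-place votes: Option 1 13, Option 2 6, Option 3 10, Option 4 9, Option 5 7. Option 1 and Option 3 advance.
Runoff: Option 1 is ranked above Option 3 on 20 ballots, Option 3 above Option 1 on 25.

Option 3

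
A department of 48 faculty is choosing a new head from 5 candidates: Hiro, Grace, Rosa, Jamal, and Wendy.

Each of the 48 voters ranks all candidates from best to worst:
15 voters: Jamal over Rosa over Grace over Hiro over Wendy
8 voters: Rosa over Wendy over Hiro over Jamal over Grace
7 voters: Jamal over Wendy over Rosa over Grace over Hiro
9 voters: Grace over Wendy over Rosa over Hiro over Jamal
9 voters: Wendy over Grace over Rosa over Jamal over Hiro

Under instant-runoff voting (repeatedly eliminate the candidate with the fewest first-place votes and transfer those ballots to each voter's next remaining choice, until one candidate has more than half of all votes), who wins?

Wendy

Round 1: Hiro 0, Grace 9, Rosa 8, Jamal 22, Wendy 9. Hiro eliminated.
Round 2: Grace 9, Rosa 8, Jamal 22, Wendy 9. Rosa eliminated.
Round 3: Grace 9, Jamal 22, Wendy 17. Grace eliminated.
Round 4: Jamal 22, Wendy 26. Wendy has a majority (≥25).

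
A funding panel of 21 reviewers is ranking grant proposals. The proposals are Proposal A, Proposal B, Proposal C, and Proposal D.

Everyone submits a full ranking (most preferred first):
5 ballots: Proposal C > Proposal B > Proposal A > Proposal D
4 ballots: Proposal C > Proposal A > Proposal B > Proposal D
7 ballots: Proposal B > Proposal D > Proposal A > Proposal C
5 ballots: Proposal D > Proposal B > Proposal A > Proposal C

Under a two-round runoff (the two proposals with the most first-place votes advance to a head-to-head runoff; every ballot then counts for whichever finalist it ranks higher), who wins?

Round 1 first-place votes: Proposal A 0, Proposal B 7, Proposal C 9, Proposal D 5. Proposal C and Proposal B advance.
Runoff: Proposal C is ranked above Proposal B on 9 ballots, Proposal B above Proposal C on 12.

Proposal B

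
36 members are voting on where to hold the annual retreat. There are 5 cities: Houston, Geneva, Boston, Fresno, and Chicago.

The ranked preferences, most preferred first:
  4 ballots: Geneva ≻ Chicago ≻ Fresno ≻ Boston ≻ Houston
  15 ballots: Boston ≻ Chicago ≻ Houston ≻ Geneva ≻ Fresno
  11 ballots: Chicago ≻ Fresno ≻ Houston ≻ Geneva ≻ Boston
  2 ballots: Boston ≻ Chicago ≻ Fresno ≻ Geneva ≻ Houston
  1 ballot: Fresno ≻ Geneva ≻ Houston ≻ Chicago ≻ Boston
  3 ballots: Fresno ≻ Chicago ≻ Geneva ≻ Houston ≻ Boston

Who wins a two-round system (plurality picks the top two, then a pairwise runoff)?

Chicago

Round 1 first-place votes: Houston 0, Geneva 4, Boston 17, Fresno 4, Chicago 11. Boston and Chicago advance.
Runoff: Boston is ranked above Chicago on 17 ballots, Chicago above Boston on 19.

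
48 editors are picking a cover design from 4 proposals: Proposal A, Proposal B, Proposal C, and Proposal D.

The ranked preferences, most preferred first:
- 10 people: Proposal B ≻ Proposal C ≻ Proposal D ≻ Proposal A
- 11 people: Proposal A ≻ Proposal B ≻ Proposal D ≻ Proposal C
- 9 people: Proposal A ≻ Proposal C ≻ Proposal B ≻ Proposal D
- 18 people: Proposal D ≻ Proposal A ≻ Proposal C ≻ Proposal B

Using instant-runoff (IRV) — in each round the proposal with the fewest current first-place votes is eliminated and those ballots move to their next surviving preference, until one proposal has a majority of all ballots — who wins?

Proposal D

Round 1: Proposal A 20, Proposal B 10, Proposal C 0, Proposal D 18. Proposal C eliminated.
Round 2: Proposal A 20, Proposal B 10, Proposal D 18. Proposal B eliminated.
Round 3: Proposal A 20, Proposal D 28. Proposal D has a majority (≥25).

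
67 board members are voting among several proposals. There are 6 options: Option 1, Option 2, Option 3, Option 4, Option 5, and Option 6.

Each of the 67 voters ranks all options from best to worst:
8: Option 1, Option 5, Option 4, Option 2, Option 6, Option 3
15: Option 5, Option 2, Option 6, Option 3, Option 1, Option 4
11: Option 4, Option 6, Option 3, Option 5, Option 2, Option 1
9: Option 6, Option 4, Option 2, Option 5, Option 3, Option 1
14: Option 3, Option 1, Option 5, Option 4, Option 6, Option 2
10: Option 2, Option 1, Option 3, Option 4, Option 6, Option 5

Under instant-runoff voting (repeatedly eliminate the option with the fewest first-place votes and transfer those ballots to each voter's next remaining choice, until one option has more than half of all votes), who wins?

Round 1: Option 1 8, Option 2 10, Option 3 14, Option 4 11, Option 5 15, Option 6 9. Option 1 eliminated.
Round 2: Option 2 10, Option 3 14, Option 4 11, Option 5 23, Option 6 9. Option 6 eliminated.
Round 3: Option 2 10, Option 3 14, Option 4 20, Option 5 23. Option 2 eliminated.
Round 4: Option 3 24, Option 4 20, Option 5 23. Option 4 eliminated.
Round 5: Option 3 35, Option 5 32. Option 3 has a majority (≥34).

Option 3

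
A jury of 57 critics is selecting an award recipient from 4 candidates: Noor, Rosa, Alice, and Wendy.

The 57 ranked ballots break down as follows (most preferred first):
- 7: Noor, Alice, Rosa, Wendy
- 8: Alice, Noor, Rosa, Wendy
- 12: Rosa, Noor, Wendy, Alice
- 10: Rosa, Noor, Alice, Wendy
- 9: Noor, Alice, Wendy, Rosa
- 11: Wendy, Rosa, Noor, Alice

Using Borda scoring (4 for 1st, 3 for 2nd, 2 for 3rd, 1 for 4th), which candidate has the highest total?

Noor

Noor: 7×4 + 8×3 + 12×3 + 10×3 + 9×4 + 11×2 = 176
Rosa: 7×2 + 8×2 + 12×4 + 10×4 + 9×1 + 11×3 = 160
Alice: 7×3 + 8×4 + 12×1 + 10×2 + 9×3 + 11×1 = 123
Wendy: 7×1 + 8×1 + 12×2 + 10×1 + 9×2 + 11×4 = 111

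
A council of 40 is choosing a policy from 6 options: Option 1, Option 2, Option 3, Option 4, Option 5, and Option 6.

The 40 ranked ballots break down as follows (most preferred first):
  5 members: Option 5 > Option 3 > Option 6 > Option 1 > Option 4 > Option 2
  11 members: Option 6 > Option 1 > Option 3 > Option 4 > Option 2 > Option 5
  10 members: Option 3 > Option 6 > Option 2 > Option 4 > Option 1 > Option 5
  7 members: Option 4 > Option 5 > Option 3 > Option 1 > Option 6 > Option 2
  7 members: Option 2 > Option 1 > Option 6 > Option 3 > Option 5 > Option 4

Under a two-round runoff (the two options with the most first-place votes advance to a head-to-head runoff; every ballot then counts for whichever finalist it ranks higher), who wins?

Option 3

Round 1 first-place votes: Option 1 0, Option 2 7, Option 3 10, Option 4 7, Option 5 5, Option 6 11. Option 6 and Option 3 advance.
Runoff: Option 6 is ranked above Option 3 on 18 ballots, Option 3 above Option 6 on 22.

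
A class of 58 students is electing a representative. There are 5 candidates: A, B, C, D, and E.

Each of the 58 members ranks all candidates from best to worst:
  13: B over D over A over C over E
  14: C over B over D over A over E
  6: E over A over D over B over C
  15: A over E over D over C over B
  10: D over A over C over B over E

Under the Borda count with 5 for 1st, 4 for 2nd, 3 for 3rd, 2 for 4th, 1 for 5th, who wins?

A: 13×3 + 14×2 + 6×4 + 15×5 + 10×4 = 206
B: 13×5 + 14×4 + 6×2 + 15×1 + 10×2 = 168
C: 13×2 + 14×5 + 6×1 + 15×2 + 10×3 = 162
D: 13×4 + 14×3 + 6×3 + 15×3 + 10×5 = 207
E: 13×1 + 14×1 + 6×5 + 15×4 + 10×1 = 127

D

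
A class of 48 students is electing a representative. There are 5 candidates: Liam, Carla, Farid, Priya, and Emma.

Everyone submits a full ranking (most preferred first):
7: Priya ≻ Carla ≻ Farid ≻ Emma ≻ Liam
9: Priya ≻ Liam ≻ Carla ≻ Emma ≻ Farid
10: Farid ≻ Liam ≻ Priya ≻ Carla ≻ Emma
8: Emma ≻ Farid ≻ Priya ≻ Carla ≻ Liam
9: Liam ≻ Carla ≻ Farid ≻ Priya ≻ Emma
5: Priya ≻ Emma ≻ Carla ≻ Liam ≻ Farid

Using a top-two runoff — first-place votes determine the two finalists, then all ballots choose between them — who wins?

Round 1 first-place votes: Liam 9, Carla 0, Farid 10, Priya 21, Emma 8. Priya and Farid advance.
Runoff: Priya is ranked above Farid on 21 ballots, Farid above Priya on 27.

Farid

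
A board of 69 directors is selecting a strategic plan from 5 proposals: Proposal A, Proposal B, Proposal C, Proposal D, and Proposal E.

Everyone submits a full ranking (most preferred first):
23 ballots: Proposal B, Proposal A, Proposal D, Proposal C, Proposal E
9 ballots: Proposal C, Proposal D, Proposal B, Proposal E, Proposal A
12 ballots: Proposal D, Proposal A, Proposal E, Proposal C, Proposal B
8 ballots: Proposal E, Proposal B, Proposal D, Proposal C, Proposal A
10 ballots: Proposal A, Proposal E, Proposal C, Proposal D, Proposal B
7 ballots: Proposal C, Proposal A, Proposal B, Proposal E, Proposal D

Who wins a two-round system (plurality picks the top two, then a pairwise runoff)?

Proposal C

Round 1 first-place votes: Proposal A 10, Proposal B 23, Proposal C 16, Proposal D 12, Proposal E 8. Proposal B and Proposal C advance.
Runoff: Proposal B is ranked above Proposal C on 31 ballots, Proposal C above Proposal B on 38.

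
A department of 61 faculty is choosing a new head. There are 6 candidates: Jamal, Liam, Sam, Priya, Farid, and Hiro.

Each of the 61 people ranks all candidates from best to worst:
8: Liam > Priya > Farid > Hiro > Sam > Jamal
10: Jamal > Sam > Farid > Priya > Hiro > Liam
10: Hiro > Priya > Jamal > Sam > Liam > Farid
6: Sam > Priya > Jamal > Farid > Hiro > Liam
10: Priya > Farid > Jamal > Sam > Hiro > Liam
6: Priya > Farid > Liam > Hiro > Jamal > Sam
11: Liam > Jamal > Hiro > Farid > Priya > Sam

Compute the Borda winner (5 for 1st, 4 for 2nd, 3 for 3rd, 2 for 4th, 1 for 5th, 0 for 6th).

Priya

Jamal: 8×0 + 10×5 + 10×3 + 6×3 + 10×3 + 6×1 + 11×4 = 178
Liam: 8×5 + 10×0 + 10×1 + 6×0 + 10×0 + 6×3 + 11×5 = 123
Sam: 8×1 + 10×4 + 10×2 + 6×5 + 10×2 + 6×0 + 11×0 = 118
Priya: 8×4 + 10×2 + 10×4 + 6×4 + 10×5 + 6×5 + 11×1 = 207
Farid: 8×3 + 10×3 + 10×0 + 6×2 + 10×4 + 6×4 + 11×2 = 152
Hiro: 8×2 + 10×1 + 10×5 + 6×1 + 10×1 + 6×2 + 11×3 = 137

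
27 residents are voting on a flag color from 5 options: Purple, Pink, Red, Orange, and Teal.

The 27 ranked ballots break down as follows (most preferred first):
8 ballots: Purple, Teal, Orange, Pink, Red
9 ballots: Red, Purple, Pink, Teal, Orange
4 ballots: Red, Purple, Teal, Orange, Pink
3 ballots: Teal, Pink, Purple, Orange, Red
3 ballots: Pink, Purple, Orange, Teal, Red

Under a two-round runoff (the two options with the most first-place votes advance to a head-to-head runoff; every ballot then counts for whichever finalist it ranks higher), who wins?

Purple

Round 1 first-place votes: Purple 8, Pink 3, Red 13, Orange 0, Teal 3. Red and Purple advance.
Runoff: Red is ranked above Purple on 13 ballots, Purple above Red on 14.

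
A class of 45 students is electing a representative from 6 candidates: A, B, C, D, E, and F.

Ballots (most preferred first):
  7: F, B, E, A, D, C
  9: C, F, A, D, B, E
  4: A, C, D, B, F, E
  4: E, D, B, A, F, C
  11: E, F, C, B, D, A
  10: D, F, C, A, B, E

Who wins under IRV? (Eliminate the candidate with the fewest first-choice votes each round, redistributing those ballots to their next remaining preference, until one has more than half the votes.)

C

Round 1: A 4, B 0, C 9, D 10, E 15, F 7. B eliminated.
Round 2: A 4, C 9, D 10, E 15, F 7. A eliminated.
Round 3: C 13, D 10, E 15, F 7. F eliminated.
Round 4: C 13, D 10, E 22. D eliminated.
Round 5: C 23, E 22. C has a majority (≥23).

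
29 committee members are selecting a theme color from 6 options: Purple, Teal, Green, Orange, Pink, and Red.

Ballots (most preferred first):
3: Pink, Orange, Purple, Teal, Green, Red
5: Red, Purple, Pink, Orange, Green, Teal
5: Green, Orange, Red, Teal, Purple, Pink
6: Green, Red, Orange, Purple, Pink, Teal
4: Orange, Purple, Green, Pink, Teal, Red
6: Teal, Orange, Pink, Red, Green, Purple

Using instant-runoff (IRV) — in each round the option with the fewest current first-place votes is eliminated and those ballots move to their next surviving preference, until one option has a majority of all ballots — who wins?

Round 1: Purple 0, Teal 6, Green 11, Orange 4, Pink 3, Red 5. Purple eliminated.
Round 2: Teal 6, Green 11, Orange 4, Pink 3, Red 5. Pink eliminated.
Round 3: Teal 6, Green 11, Orange 7, Red 5. Red eliminated.
Round 4: Teal 6, Green 11, Orange 12. Teal eliminated.
Round 5: Green 11, Orange 18. Orange has a majority (≥15).

Orange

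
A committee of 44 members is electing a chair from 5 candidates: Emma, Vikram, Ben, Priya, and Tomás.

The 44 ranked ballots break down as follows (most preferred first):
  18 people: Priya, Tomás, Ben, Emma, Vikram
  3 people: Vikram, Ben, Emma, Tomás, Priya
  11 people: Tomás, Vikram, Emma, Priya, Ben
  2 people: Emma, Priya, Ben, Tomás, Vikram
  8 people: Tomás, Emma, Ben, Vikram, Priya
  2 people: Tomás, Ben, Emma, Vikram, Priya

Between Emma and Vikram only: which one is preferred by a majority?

Emma is ranked above Vikram on 30 ballots; Vikram above Emma on 14.

Emma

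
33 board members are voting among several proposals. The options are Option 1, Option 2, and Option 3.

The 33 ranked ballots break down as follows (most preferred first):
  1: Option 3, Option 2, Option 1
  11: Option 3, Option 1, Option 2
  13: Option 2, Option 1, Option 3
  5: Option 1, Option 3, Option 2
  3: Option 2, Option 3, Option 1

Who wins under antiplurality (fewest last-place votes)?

Last-place votes: Option 1 4, Option 2 16, Option 3 13.

Option 1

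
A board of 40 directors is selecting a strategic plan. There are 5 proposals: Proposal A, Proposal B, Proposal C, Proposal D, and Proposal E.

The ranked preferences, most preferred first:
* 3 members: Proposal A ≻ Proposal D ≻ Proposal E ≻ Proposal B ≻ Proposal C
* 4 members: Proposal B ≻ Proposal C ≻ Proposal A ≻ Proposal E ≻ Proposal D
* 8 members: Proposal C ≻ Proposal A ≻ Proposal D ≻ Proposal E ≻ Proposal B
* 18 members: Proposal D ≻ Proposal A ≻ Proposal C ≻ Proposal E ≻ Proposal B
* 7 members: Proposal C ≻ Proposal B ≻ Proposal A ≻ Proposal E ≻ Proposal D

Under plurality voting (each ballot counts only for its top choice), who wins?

Proposal D

First-place votes: Proposal A 3, Proposal B 4, Proposal C 15, Proposal D 18, Proposal E 0.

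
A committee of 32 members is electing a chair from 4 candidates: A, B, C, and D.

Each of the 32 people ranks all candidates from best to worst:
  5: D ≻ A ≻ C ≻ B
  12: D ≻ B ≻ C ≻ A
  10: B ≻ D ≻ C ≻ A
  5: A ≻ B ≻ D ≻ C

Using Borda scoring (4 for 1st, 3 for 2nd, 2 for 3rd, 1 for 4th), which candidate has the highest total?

D

A: 5×3 + 12×1 + 10×1 + 5×4 = 57
B: 5×1 + 12×3 + 10×4 + 5×3 = 96
C: 5×2 + 12×2 + 10×2 + 5×1 = 59
D: 5×4 + 12×4 + 10×3 + 5×2 = 108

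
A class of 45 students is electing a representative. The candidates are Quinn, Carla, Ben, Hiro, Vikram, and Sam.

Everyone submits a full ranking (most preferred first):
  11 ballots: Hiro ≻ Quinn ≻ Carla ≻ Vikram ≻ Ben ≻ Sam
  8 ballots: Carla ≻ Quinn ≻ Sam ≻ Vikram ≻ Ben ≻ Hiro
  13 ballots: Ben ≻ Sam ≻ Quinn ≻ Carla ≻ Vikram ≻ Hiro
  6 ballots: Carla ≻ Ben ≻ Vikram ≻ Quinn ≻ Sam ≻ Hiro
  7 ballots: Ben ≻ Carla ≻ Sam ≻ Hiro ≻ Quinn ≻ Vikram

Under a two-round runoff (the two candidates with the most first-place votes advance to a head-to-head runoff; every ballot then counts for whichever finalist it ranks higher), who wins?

Carla

Round 1 first-place votes: Quinn 0, Carla 14, Ben 20, Hiro 11, Vikram 0, Sam 0. Ben and Carla advance.
Runoff: Ben is ranked above Carla on 20 ballots, Carla above Ben on 25.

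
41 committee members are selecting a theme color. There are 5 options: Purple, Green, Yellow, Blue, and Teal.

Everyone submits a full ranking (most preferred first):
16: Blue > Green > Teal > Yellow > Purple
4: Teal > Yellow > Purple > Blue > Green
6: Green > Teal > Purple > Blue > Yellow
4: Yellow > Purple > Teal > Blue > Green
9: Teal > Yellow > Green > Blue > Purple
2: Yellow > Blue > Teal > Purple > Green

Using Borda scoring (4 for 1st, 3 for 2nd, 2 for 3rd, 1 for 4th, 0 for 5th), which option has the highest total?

Purple: 16×0 + 4×2 + 6×2 + 4×3 + 9×0 + 2×1 = 34
Green: 16×3 + 4×0 + 6×4 + 4×0 + 9×2 + 2×0 = 90
Yellow: 16×1 + 4×3 + 6×0 + 4×4 + 9×3 + 2×4 = 79
Blue: 16×4 + 4×1 + 6×1 + 4×1 + 9×1 + 2×3 = 93
Teal: 16×2 + 4×4 + 6×3 + 4×2 + 9×4 + 2×2 = 114

Teal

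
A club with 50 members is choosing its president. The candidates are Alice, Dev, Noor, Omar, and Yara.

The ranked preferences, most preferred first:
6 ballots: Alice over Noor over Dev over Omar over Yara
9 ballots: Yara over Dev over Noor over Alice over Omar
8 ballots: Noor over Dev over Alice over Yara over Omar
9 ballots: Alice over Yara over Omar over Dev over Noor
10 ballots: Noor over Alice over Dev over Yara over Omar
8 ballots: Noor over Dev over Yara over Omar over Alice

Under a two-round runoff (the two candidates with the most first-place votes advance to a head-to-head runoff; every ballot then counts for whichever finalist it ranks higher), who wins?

Round 1 first-place votes: Alice 15, Dev 0, Noor 26, Omar 0, Yara 9. Noor and Alice advance.
Runoff: Noor is ranked above Alice on 35 ballots, Alice above Noor on 15.

Noor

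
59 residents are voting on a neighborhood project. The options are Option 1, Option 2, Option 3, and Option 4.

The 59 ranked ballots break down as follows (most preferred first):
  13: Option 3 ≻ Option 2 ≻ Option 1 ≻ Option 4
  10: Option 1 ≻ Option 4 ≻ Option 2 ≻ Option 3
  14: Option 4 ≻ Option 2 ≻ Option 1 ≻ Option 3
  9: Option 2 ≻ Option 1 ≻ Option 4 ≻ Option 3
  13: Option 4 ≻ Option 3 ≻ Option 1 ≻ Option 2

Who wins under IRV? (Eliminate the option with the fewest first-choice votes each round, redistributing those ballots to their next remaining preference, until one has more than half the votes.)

Round 1: Option 1 10, Option 2 9, Option 3 13, Option 4 27. Option 2 eliminated.
Round 2: Option 1 19, Option 3 13, Option 4 27. Option 3 eliminated.
Round 3: Option 1 32, Option 4 27. Option 1 has a majority (≥30).

Option 1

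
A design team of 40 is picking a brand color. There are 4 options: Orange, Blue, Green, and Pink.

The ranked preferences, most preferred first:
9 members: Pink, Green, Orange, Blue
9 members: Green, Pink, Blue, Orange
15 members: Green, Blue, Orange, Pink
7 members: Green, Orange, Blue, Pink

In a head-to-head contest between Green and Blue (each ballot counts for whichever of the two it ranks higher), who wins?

Green

Green is ranked above Blue on 40 ballots; Blue above Green on 0.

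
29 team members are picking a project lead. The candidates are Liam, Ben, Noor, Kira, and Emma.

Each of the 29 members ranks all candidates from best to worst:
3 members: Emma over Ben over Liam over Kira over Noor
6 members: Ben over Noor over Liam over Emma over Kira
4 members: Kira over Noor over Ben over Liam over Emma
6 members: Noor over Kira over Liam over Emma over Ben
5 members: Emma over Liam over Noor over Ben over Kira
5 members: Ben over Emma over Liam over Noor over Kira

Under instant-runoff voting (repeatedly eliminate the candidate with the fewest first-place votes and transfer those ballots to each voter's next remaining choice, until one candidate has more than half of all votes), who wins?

Round 1: Liam 0, Ben 11, Noor 6, Kira 4, Emma 8. Liam eliminated.
Round 2: Ben 11, Noor 6, Kira 4, Emma 8. Kira eliminated.
Round 3: Ben 11, Noor 10, Emma 8. Emma eliminated.
Round 4: Ben 14, Noor 15. Noor has a majority (≥15).

Noor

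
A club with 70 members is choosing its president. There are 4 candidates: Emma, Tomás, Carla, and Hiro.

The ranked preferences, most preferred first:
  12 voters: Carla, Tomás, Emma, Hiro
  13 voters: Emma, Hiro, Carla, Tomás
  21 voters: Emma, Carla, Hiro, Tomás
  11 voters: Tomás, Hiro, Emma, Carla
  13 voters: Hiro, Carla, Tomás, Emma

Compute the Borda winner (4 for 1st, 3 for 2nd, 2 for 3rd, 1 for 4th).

Emma

Emma: 12×2 + 13×4 + 21×4 + 11×2 + 13×1 = 195
Tomás: 12×3 + 13×1 + 21×1 + 11×4 + 13×2 = 140
Carla: 12×4 + 13×2 + 21×3 + 11×1 + 13×3 = 187
Hiro: 12×1 + 13×3 + 21×2 + 11×3 + 13×4 = 178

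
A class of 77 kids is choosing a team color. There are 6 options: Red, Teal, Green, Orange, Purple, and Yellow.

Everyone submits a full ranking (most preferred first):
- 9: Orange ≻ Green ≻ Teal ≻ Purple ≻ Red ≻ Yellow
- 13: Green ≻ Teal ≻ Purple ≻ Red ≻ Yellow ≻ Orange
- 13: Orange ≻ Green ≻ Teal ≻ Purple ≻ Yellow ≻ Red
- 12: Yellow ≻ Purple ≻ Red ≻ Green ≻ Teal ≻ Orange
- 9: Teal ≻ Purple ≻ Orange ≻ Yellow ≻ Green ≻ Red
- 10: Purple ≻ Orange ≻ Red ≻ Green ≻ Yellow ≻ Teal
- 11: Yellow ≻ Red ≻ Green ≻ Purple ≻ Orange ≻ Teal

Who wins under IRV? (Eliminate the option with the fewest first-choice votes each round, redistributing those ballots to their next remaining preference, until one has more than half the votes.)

Round 1: Red 0, Teal 9, Green 13, Orange 22, Purple 10, Yellow 23. Red eliminated.
Round 2: Teal 9, Green 13, Orange 22, Purple 10, Yellow 23. Teal eliminated.
Round 3: Green 13, Orange 22, Purple 19, Yellow 23. Green eliminated.
Round 4: Orange 22, Purple 32, Yellow 23. Orange eliminated.
Round 5: Purple 54, Yellow 23. Purple has a majority (≥39).

Purple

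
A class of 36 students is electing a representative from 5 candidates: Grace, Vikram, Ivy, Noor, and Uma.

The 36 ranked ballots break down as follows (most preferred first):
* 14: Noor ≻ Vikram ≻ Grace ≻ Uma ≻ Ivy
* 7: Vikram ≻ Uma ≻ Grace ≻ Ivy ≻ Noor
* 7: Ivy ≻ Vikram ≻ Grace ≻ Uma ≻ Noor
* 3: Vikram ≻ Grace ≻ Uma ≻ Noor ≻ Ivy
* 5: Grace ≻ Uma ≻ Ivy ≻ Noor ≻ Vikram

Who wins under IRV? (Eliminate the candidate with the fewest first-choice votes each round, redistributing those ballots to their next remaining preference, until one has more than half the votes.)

Round 1: Grace 5, Vikram 10, Ivy 7, Noor 14, Uma 0. Uma eliminated.
Round 2: Grace 5, Vikram 10, Ivy 7, Noor 14. Grace eliminated.
Round 3: Vikram 10, Ivy 12, Noor 14. Vikram eliminated.
Round 4: Ivy 19, Noor 17. Ivy has a majority (≥19).

Ivy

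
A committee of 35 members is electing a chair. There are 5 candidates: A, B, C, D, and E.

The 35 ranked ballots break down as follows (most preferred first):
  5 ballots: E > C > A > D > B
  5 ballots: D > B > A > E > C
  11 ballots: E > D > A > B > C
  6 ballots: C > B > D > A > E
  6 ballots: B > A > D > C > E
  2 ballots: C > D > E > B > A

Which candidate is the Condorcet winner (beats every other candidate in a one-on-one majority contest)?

D

D vs A: 24–11
D vs B: 23–12
D vs C: 22–13
D vs E: 19–16
D beats every other candidate.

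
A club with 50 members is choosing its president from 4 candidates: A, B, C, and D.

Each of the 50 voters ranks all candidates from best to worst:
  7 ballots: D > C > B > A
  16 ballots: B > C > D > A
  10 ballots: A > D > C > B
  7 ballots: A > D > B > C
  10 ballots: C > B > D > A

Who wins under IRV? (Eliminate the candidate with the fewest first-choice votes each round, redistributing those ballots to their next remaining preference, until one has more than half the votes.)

Round 1: A 17, B 16, C 10, D 7. D eliminated.
Round 2: A 17, B 16, C 17. B eliminated.
Round 3: A 17, C 33. C has a majority (≥26).

C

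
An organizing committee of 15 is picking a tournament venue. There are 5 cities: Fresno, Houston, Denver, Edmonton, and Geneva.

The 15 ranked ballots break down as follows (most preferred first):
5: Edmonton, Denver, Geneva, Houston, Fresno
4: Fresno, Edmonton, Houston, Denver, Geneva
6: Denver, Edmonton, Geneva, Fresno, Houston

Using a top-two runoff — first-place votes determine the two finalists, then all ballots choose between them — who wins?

Edmonton

Round 1 first-place votes: Fresno 4, Houston 0, Denver 6, Edmonton 5, Geneva 0. Denver and Edmonton advance.
Runoff: Denver is ranked above Edmonton on 6 ballots, Edmonton above Denver on 9.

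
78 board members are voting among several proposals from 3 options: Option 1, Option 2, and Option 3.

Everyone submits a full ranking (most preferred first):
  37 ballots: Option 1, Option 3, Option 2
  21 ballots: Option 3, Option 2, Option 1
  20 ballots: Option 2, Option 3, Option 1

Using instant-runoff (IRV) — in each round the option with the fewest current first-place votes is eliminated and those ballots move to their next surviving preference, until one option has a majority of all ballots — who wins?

Option 3

Round 1: Option 1 37, Option 2 20, Option 3 21. Option 2 eliminated.
Round 2: Option 1 37, Option 3 41. Option 3 has a majority (≥40).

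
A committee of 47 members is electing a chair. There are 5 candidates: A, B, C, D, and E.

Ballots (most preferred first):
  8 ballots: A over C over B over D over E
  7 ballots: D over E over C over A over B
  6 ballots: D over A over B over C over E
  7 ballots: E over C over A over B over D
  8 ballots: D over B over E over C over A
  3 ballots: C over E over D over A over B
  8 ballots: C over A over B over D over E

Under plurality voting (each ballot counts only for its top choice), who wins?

First-place votes: A 8, B 0, C 11, D 21, E 7.

D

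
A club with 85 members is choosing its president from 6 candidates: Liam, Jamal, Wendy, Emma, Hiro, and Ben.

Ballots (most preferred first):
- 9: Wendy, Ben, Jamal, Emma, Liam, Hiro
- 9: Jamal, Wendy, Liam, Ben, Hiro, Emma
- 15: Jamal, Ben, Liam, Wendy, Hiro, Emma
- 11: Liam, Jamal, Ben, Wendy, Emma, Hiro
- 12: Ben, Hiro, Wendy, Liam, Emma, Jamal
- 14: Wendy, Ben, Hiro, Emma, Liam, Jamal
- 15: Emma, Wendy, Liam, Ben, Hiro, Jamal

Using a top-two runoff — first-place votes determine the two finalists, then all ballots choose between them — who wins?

Round 1 first-place votes: Liam 11, Jamal 24, Wendy 23, Emma 15, Hiro 0, Ben 12. Jamal and Wendy advance.
Runoff: Jamal is ranked above Wendy on 35 ballots, Wendy above Jamal on 50.

Wendy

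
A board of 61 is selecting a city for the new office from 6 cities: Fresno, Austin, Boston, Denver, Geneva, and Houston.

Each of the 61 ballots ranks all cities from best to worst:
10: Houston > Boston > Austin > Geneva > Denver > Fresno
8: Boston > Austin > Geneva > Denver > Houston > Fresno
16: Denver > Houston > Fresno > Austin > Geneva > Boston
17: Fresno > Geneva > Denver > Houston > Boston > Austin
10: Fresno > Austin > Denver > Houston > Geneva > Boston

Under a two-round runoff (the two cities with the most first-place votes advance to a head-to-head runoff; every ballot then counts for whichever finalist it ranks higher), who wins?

Round 1 first-place votes: Fresno 27, Austin 0, Boston 8, Denver 16, Geneva 0, Houston 10. Fresno and Denver advance.
Runoff: Fresno is ranked above Denver on 27 ballots, Denver above Fresno on 34.

Denver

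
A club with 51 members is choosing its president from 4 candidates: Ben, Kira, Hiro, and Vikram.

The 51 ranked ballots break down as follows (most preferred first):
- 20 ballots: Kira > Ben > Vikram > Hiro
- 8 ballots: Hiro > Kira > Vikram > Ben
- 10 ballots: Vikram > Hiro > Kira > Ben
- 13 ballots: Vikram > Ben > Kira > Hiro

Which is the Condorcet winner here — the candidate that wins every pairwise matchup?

Kira vs Ben: 38–13
Kira vs Hiro: 33–18
Kira vs Vikram: 28–23
Kira beats every other candidate.

Kira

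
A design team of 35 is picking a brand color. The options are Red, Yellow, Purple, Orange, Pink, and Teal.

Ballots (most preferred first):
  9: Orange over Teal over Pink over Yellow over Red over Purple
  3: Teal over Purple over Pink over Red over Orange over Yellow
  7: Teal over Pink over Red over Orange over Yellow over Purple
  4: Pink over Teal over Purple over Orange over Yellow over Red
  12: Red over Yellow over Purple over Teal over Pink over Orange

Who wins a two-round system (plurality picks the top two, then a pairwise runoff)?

Round 1 first-place votes: Red 12, Yellow 0, Purple 0, Orange 9, Pink 4, Teal 10. Red and Teal advance.
Runoff: Red is ranked above Teal on 12 ballots, Teal above Red on 23.

Teal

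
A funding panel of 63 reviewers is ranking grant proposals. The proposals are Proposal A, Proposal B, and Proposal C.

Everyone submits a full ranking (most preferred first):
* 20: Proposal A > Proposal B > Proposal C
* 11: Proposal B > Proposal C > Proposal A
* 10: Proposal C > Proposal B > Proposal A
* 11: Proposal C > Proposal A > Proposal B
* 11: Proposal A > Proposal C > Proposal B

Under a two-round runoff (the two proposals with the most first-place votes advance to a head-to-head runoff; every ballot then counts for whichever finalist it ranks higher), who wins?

Round 1 first-place votes: Proposal A 31, Proposal B 11, Proposal C 21. Proposal A and Proposal C advance.
Runoff: Proposal A is ranked above Proposal C on 31 ballots, Proposal C above Proposal A on 32.

Proposal C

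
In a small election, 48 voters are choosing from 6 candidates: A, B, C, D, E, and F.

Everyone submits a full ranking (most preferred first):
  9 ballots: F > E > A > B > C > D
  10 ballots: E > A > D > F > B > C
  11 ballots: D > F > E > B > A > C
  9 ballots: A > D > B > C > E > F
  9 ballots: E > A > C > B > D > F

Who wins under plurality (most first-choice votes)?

First-place votes: A 9, B 0, C 0, D 11, E 19, F 9.

E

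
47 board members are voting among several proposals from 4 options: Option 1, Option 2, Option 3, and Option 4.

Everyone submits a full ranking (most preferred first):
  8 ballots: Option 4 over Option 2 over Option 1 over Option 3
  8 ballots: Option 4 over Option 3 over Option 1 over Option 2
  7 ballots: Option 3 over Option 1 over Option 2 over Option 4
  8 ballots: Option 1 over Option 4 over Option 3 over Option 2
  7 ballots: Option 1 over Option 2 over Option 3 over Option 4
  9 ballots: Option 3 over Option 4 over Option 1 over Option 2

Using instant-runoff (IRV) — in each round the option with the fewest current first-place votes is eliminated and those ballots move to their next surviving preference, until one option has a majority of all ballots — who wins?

Option 4

Round 1: Option 1 15, Option 2 0, Option 3 16, Option 4 16. Option 2 eliminated.
Round 2: Option 1 15, Option 3 16, Option 4 16. Option 1 eliminated.
Round 3: Option 3 23, Option 4 24. Option 4 has a majority (≥24).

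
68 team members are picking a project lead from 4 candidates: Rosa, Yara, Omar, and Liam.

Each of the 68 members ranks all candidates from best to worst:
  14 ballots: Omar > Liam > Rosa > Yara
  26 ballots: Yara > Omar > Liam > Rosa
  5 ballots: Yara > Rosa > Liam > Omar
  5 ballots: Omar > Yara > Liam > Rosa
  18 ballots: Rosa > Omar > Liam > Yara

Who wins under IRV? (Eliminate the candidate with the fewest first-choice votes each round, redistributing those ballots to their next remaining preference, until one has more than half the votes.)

Round 1: Rosa 18, Yara 31, Omar 19, Liam 0. Liam eliminated.
Round 2: Rosa 18, Yara 31, Omar 19. Rosa eliminated.
Round 3: Yara 31, Omar 37. Omar has a majority (≥35).

Omar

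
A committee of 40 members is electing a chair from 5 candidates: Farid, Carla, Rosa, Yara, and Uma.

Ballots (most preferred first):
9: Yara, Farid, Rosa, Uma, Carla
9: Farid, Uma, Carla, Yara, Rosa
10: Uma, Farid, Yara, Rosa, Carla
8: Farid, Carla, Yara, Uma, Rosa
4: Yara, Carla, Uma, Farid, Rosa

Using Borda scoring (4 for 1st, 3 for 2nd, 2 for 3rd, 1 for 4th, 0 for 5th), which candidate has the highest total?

Farid: 9×3 + 9×4 + 10×3 + 8×4 + 4×1 = 129
Carla: 9×0 + 9×2 + 10×0 + 8×3 + 4×3 = 54
Rosa: 9×2 + 9×0 + 10×1 + 8×0 + 4×0 = 28
Yara: 9×4 + 9×1 + 10×2 + 8×2 + 4×4 = 97
Uma: 9×1 + 9×3 + 10×4 + 8×1 + 4×2 = 92

Farid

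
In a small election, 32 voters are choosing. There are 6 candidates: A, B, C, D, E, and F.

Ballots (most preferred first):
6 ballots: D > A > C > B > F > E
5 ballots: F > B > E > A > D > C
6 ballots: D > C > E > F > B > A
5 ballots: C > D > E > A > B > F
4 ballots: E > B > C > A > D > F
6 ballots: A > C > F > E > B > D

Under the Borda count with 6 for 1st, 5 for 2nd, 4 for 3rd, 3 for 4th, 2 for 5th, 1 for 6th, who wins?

C

A: 6×5 + 5×3 + 6×1 + 5×3 + 4×3 + 6×6 = 114
B: 6×3 + 5×5 + 6×2 + 5×2 + 4×5 + 6×2 = 97
C: 6×4 + 5×1 + 6×5 + 5×6 + 4×4 + 6×5 = 135
D: 6×6 + 5×2 + 6×6 + 5×5 + 4×2 + 6×1 = 121
E: 6×1 + 5×4 + 6×4 + 5×4 + 4×6 + 6×3 = 112
F: 6×2 + 5×6 + 6×3 + 5×1 + 4×1 + 6×4 = 93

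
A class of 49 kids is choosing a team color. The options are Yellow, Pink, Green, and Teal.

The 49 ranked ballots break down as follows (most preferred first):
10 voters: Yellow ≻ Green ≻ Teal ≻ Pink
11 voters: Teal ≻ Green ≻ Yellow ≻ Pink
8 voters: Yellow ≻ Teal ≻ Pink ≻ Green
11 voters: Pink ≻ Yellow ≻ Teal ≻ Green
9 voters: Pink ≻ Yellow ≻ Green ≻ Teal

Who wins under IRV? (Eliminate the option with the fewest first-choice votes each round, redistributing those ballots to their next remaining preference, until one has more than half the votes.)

Round 1: Yellow 18, Pink 20, Green 0, Teal 11. Green eliminated.
Round 2: Yellow 18, Pink 20, Teal 11. Teal eliminated.
Round 3: Yellow 29, Pink 20. Yellow has a majority (≥25).

Yellow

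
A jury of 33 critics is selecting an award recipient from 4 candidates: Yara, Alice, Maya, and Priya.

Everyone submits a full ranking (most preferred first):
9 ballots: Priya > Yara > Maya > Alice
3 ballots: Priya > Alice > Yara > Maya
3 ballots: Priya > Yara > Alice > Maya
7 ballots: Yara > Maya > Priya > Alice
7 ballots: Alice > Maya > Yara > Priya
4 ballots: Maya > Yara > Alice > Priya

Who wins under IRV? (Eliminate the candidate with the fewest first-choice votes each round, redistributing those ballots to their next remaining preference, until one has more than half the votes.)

Yara

Round 1: Yara 7, Alice 7, Maya 4, Priya 15. Maya eliminated.
Round 2: Yara 11, Alice 7, Priya 15. Alice eliminated.
Round 3: Yara 18, Priya 15. Yara has a majority (≥17).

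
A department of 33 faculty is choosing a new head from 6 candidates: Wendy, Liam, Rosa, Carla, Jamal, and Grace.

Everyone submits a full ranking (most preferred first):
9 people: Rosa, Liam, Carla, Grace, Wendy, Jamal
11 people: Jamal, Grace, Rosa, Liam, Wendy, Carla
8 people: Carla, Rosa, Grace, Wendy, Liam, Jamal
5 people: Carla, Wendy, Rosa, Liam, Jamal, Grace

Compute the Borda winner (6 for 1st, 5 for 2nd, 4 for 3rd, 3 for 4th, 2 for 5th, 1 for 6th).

Rosa

Wendy: 9×2 + 11×2 + 8×3 + 5×5 = 89
Liam: 9×5 + 11×3 + 8×2 + 5×3 = 109
Rosa: 9×6 + 11×4 + 8×5 + 5×4 = 158
Carla: 9×4 + 11×1 + 8×6 + 5×6 = 125
Jamal: 9×1 + 11×6 + 8×1 + 5×2 = 93
Grace: 9×3 + 11×5 + 8×4 + 5×1 = 119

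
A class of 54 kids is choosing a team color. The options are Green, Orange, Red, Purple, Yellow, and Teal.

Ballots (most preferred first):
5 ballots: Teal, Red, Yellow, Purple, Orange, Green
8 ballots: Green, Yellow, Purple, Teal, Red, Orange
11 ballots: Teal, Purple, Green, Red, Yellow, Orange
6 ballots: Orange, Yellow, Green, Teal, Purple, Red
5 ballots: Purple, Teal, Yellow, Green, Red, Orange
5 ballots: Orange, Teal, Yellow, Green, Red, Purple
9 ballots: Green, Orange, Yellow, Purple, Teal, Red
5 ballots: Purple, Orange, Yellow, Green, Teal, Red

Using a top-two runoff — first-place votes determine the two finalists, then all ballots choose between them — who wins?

Round 1 first-place votes: Green 17, Orange 11, Red 0, Purple 10, Yellow 0, Teal 16. Green and Teal advance.
Runoff: Green is ranked above Teal on 28 ballots, Teal above Green on 26.

Green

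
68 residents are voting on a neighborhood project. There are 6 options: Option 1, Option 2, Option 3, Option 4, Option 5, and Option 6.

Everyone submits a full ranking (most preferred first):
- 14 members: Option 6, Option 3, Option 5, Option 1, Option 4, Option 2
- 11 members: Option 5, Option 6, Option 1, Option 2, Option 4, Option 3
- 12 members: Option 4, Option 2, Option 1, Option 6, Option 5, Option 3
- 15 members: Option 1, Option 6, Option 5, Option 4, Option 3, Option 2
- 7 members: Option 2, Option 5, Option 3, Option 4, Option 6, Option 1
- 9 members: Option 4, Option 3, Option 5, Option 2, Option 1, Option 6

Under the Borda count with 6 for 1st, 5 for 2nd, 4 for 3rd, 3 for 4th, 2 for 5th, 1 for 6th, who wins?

Option 1: 14×3 + 11×4 + 12×4 + 15×6 + 7×1 + 9×2 = 249
Option 2: 14×1 + 11×3 + 12×5 + 15×1 + 7×6 + 9×3 = 191
Option 3: 14×5 + 11×1 + 12×1 + 15×2 + 7×4 + 9×5 = 196
Option 4: 14×2 + 11×2 + 12×6 + 15×3 + 7×3 + 9×6 = 242
Option 5: 14×4 + 11×6 + 12×2 + 15×4 + 7×5 + 9×4 = 277
Option 6: 14×6 + 11×5 + 12×3 + 15×5 + 7×2 + 9×1 = 273

Option 5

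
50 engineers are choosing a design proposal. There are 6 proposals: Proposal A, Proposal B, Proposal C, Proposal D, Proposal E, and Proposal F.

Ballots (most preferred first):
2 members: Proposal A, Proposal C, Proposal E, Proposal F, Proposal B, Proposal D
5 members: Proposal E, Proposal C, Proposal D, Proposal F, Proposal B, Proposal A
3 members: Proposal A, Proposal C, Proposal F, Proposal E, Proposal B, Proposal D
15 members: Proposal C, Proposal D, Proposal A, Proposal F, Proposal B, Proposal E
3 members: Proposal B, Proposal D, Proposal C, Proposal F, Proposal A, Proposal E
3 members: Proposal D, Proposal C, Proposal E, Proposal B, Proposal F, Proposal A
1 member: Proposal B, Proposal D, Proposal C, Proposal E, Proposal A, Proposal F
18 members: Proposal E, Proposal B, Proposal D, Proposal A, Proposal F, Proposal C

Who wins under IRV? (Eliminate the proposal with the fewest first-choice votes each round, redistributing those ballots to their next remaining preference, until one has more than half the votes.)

Proposal C

Round 1: Proposal A 5, Proposal B 4, Proposal C 15, Proposal D 3, Proposal E 23, Proposal F 0. Proposal F eliminated.
Round 2: Proposal A 5, Proposal B 4, Proposal C 15, Proposal D 3, Proposal E 23. Proposal D eliminated.
Round 3: Proposal A 5, Proposal B 4, Proposal C 18, Proposal E 23. Proposal B eliminated.
Round 4: Proposal A 5, Proposal C 22, Proposal E 23. Proposal A eliminated.
Round 5: Proposal C 27, Proposal E 23. Proposal C has a majority (≥26).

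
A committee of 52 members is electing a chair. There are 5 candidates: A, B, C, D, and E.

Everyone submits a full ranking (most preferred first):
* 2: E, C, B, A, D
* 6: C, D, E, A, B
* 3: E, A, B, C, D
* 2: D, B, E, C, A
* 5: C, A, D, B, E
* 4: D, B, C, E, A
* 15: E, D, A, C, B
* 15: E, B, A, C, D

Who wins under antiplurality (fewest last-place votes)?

C

Last-place votes: A 6, B 21, C 0, D 20, E 5.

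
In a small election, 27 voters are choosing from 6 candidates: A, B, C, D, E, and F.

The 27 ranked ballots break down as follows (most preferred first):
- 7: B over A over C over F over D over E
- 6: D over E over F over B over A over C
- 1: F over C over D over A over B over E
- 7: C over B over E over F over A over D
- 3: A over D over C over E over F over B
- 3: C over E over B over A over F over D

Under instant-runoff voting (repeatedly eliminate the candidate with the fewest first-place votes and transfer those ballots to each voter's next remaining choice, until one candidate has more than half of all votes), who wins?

Round 1: A 3, B 7, C 10, D 6, E 0, F 1. E eliminated.
Round 2: A 3, B 7, C 10, D 6, F 1. F eliminated.
Round 3: A 3, B 7, C 11, D 6. A eliminated.
Round 4: B 7, C 11, D 9. B eliminated.
Round 5: C 18, D 9. C has a majority (≥14).

C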